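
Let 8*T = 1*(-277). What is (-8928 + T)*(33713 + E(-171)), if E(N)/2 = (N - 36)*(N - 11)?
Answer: -7819782761/8 ≈ -9.7747e+8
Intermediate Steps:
E(N) = 2*(-36 + N)*(-11 + N) (E(N) = 2*((N - 36)*(N - 11)) = 2*((-36 + N)*(-11 + N)) = 2*(-36 + N)*(-11 + N))
T = -277/8 (T = (1*(-277))/8 = (⅛)*(-277) = -277/8 ≈ -34.625)
(-8928 + T)*(33713 + E(-171)) = (-8928 - 277/8)*(33713 + (792 - 94*(-171) + 2*(-171)²)) = -71701*(33713 + (792 + 16074 + 2*29241))/8 = -71701*(33713 + (792 + 16074 + 58482))/8 = -71701*(33713 + 75348)/8 = -71701/8*109061 = -7819782761/8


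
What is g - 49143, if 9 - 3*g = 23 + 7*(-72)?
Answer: -146939/3 ≈ -48980.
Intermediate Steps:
g = 490/3 (g = 3 - (23 + 7*(-72))/3 = 3 - (23 - 504)/3 = 3 - ⅓*(-481) = 3 + 481/3 = 490/3 ≈ 163.33)
g - 49143 = 490/3 - 49143 = -146939/3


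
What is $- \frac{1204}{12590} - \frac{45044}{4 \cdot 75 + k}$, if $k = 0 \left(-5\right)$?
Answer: $- \frac{14186629}{94425} \approx -150.24$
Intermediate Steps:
$k = 0$
$- \frac{1204}{12590} - \frac{45044}{4 \cdot 75 + k} = - \frac{1204}{12590} - \frac{45044}{4 \cdot 75 + 0} = \left(-1204\right) \frac{1}{12590} - \frac{45044}{300 + 0} = - \frac{602}{6295} - \frac{45044}{300} = - \frac{602}{6295} - \frac{11261}{75} = - \frac{14186629}{94425}$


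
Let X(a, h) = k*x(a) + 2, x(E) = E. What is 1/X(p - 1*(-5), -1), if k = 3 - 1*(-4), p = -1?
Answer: 1/30 ≈ 0.033333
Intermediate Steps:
k = 7 (k = 3 + 4 = 7)
X(a, h) = 2 + 7*a (X(a, h) = 7*a + 2 = 2 + 7*a)
1/X(p - 1*(-5), -1) = 1/(2 + 7*(-1 - 1*(-5))) = 1/(2 + 7*(-1 + 5)) = 1/(2 + 7*4) = 1/(2 + 28) = 1/30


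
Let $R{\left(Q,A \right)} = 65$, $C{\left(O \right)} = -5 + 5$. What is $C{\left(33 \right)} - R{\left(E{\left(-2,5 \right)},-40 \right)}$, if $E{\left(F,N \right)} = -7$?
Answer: $-65$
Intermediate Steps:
$C{\left(O \right)} = 0$
$C{\left(33 \right)} - R{\left(E{\left(-2,5 \right)},-40 \right)} = 0 - 65 = -65$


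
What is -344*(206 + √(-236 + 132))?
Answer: -70864 - 688*I*√26 ≈ -70864.0 - 3508.1*I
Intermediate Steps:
-344*(206 + √(-236 + 132)) = -344*(206 + √(-104)) = -344*(206 + 2*I*√26) = -70864 - 688*I*√26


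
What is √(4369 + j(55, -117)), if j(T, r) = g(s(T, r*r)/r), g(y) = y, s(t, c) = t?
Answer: √6644534/39 ≈ 66.095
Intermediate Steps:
j(T, r) = T/r
√(4369 + j(55, -117)) = √(4369 + 55/(-117)) = √(4369 + 55*(-1/117)) = √(4369 - 55/117) = √(511118/117) = √6644534/39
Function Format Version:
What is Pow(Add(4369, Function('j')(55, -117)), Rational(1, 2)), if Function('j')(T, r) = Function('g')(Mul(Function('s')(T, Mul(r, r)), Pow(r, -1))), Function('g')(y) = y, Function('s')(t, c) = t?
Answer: Mul(Rational(1, 39), Pow(6644534, Rational(1, 2))) ≈ 66.095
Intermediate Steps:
Function('j')(T, r) = Mul(T, Pow(r, -1))
Pow(Add(4369, Function('j')(55, -117)), Rational(1, 2)) = Pow(Add(4369, Mul(55, Pow(-117, -1))), Rational(1, 2)) = Pow(Add(4369, Mul(55, Rational(-1, 117))), Rational(1, 2)) = Pow(Add(4369, Rational(-55, 117)), Rational(1, 2)) = Pow(Rational(511118, 117), Rational(1, 2)) = Mul(Rational(1, 39), Pow(6644534, Rational(1, 2)))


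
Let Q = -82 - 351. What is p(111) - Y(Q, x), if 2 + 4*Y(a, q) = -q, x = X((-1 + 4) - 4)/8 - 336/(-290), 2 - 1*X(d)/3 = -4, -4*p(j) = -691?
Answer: 403917/2320 ≈ 174.10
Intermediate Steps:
p(j) = 691/4 (p(j) = -¼*(-691) = 691/4)
X(d) = 18 (X(d) = 6 - 3*(-4) = 6 + 12 = 18)
Q = -433
x = 1977/580 (x = 18/8 - 336/(-290) = 18*(⅛) - 336*(-1/290) = 9/4 + 168/145 = 1977/580 ≈ 3.4086)
Y(a, q) = -½ - q/4 (Y(a, q) = -½ + (-q)/4 = -½ - q/4)
p(111) - Y(Q, x) = 691/4 - (-½ - ¼*1977/580) = 691/4 - (-½ - 1977/2320) = 691/4 - 1*(-3137/2320) = 691/4 + 3137/2320 = 403917/2320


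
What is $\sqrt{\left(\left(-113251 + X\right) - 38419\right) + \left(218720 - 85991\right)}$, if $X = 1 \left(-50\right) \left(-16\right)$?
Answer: $i \sqrt{18141} \approx 134.69 i$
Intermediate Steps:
$X = 800$ ($X = \left(-50\right) \left(-16\right) = 800$)
$\sqrt{\left(\left(-113251 + X\right) - 38419\right) + \left(218720 - 85991\right)} = \sqrt{\left(\left(-113251 + 800\right) - 38419\right) + \left(218720 - 85991\right)} = \sqrt{\left(-112451 - 38419\right) + \left(218720 - 85991\right)} = \sqrt{-150870 + 132729} = \sqrt{-18141} = i \sqrt{18141}$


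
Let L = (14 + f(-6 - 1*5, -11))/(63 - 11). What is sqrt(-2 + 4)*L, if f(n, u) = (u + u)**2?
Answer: 249*sqrt(2)/26 ≈ 13.544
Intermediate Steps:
f(n, u) = 4*u**2 (f(n, u) = (2*u)**2 = 4*u**2)
L = 249/26 (L = (14 + 4*(-11)**2)/(63 - 11) = (14 + 4*121)/52 = (14 + 484)*(1/52) = 498*(1/52) = 249/26 ≈ 9.5769)
sqrt(-2 + 4)*L = sqrt(-2 + 4)*(249/26) = sqrt(2)*(249/26) = 249*sqrt(2)/26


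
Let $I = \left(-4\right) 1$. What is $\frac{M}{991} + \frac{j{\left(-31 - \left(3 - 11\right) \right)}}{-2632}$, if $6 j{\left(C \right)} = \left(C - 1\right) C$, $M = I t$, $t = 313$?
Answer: $- \frac{846609}{652078} \approx -1.2983$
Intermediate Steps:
$I = -4$
$M = -1252$ ($M = \left(-4\right) 313 = -1252$)
$j{\left(C \right)} = \frac{C \left(-1 + C\right)}{6}$ ($j{\left(C \right)} = \frac{\left(C - 1\right) C}{6} = \frac{\left(-1 + C\right) C}{6} = \frac{C \left(-1 + C\right)}{6}$)
$\frac{M}{991} + \frac{j{\left(-31 - \left(3 - 11\right) \right)}}{-2632} = - \frac{1252}{991} + \frac{\frac{1}{6} \left(-31 - \left(3 - 11\right)\right) \left(-1 - 23\right)}{-2632} = \left(-1252\right) \frac{1}{991} + \frac{\left(-31 - -8\right) \left(-1 - 23\right)}{6} \left(- \frac{1}{2632}\right) = - \frac{1252}{991} + \frac{\left(-31 + 8\right) \left(-1 + \left(-31 + 8\right)\right)}{6} \left(- \frac{1}{2632}\right) = - \frac{1252}{991} + \frac{1}{6} \left(-23\right) \left(-1 - 23\right) \left(- \frac{1}{2632}\right) = - \frac{1252}{991} + \frac{1}{6} \left(-23\right) \left(-24\right) \left(- \frac{1}{2632}\right) = - \frac{1252}{991} + 92 \left(- \frac{1}{2632}\right) = - \frac{1252}{991} - \frac{23}{658} = - \frac{846609}{652078}$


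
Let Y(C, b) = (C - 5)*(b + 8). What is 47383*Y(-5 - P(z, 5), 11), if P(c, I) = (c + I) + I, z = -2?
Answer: -16204986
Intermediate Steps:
P(c, I) = c + 2*I (P(c, I) = (I + c) + I = c + 2*I)
Y(C, b) = (-5 + C)*(8 + b)
47383*Y(-5 - P(z, 5), 11) = 47383*(-40 - 5*11 + 8*(-5 - (-2 + 2*5)) + (-5 - (-2 + 2*5))*11) = 47383*(-40 - 55 + 8*(-5 - (-2 + 10)) + (-5 - (-2 + 10))*11) = 47383*(-40 - 55 + 8*(-5 - 1*8) + (-5 - 1*8)*11) = 47383*(-40 - 55 + 8*(-5 - 8) + (-5 - 8)*11) = 47383*(-40 - 55 + 8*(-13) - 13*11) = 47383*(-40 - 55 - 104 - 143) = 47383*(-342) = -16204986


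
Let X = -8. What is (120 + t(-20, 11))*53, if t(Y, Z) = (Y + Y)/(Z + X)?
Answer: 16960/3 ≈ 5653.3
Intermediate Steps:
t(Y, Z) = 2*Y/(-8 + Z) (t(Y, Z) = (Y + Y)/(Z - 8) = (2*Y)/(-8 + Z) = 2*Y/(-8 + Z))
(120 + t(-20, 11))*53 = (120 + 2*(-20)/(-8 + 11))*53 = (120 + 2*(-20)/3)*53 = (120 + 2*(-20)*(1/3))*53 = (120 - 40/3)*53 = (320/3)*53 = 16960/3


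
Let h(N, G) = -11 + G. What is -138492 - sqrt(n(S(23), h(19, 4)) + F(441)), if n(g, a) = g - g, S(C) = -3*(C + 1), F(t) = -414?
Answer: -138492 - 3*I*sqrt(46) ≈ -1.3849e+5 - 20.347*I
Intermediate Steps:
S(C) = -3 - 3*C (S(C) = -3*(1 + C) = -3 - 3*C)
n(g, a) = 0
-138492 - sqrt(n(S(23), h(19, 4)) + F(441)) = -138492 - sqrt(0 - 414) = -138492 - sqrt(-414) = -138492 - 3*I*sqrt(46)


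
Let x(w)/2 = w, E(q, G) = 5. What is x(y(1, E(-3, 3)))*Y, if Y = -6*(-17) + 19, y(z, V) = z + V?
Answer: 1452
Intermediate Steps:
y(z, V) = V + z
x(w) = 2*w
Y = 121 (Y = 102 + 19 = 121)
x(y(1, E(-3, 3)))*Y = (2*(5 + 1))*121 = (2*6)*121 = 12*121 = 1452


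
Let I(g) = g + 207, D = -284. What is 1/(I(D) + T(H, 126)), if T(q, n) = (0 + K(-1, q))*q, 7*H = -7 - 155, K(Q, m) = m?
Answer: 49/22471 ≈ 0.0021806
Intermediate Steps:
H = -162/7 (H = (-7 - 155)/7 = (⅐)*(-162) = -162/7 ≈ -23.143)
T(q, n) = q² (T(q, n) = (0 + q)*q = q*q = q²)
I(g) = 207 + g
1/(I(D) + T(H, 126)) = 1/((207 - 284) + (-162/7)²) = 1/(-77 + 26244/49) = 1/(22471/49) = 49/22471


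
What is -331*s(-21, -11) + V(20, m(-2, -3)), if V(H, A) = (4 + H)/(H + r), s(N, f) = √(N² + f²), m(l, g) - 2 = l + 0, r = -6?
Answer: 12/7 - 331*√562 ≈ -7845.1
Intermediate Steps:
m(l, g) = 2 + l (m(l, g) = 2 + (l + 0) = 2 + l)
V(H, A) = (4 + H)/(-6 + H) (V(H, A) = (4 + H)/(H - 6) = (4 + H)/(-6 + H))
-331*s(-21, -11) + V(20, m(-2, -3)) = -331*√((-21)² + (-11)²) + (4 + 20)/(-6 + 20) = -331*√(441 + 121) + 24/14 = -331*√562 + (1/14)*24 = -331*√562 + 12/7 = 12/7 - 331*√562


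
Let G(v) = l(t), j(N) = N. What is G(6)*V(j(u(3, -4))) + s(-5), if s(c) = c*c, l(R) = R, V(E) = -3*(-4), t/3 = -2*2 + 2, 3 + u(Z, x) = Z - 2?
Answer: -47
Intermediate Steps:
u(Z, x) = -5 + Z (u(Z, x) = -3 + (Z - 2) = -3 + (-2 + Z) = -5 + Z)
t = -6 (t = 3*(-2*2 + 2) = 3*(-4 + 2) = 3*(-2) = -6)
V(E) = 12
s(c) = c²
G(v) = -6
G(6)*V(j(u(3, -4))) + s(-5) = -6*12 + (-5)² = -72 + 25 = -47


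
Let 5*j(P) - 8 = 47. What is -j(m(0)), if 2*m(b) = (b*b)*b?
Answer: -11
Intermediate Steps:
m(b) = b**3/2 (m(b) = ((b*b)*b)/2 = (b**2*b)/2 = b**3/2)
j(P) = 11 (j(P) = 8/5 + (1/5)*47 = 8/5 + 47/5 = 11)
-j(m(0)) = -1*11 = -11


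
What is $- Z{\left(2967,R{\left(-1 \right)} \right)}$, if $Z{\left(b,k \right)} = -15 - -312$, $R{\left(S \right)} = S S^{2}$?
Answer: $-297$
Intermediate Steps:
$R{\left(S \right)} = S^{3}$
$Z{\left(b,k \right)} = 297$ ($Z{\left(b,k \right)} = -15 + 312 = 297$)
$- Z{\left(2967,R{\left(-1 \right)} \right)} = \left(-1\right) 297 = -297$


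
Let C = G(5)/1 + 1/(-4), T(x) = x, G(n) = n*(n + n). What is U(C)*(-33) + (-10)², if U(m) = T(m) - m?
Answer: 100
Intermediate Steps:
G(n) = 2*n² (G(n) = n*(2*n) = 2*n²)
C = 199/4 (C = (2*5²)/1 + 1/(-4) = (2*25)*1 + 1*(-¼) = 50*1 - ¼ = 50 - ¼ = 199/4 ≈ 49.750)
U(m) = 0 (U(m) = m - m = 0)
U(C)*(-33) + (-10)² = 0*(-33) + (-10)² = 0 + 100 = 100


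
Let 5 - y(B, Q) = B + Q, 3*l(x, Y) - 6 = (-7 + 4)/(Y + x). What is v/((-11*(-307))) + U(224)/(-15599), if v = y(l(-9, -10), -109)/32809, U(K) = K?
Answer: -1306134535/90963510253 ≈ -0.014359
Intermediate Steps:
l(x, Y) = 2 - 1/(Y + x) (l(x, Y) = 2 + ((-7 + 4)/(Y + x))/3 = 2 + (-3/(Y + x))/3 = 2 - 1/(Y + x))
y(B, Q) = 5 - B - Q (y(B, Q) = 5 - (B + Q) = 5 + (-B - Q) = 5 - B - Q)
v = 2127/623371 (v = (5 - (-1 + 2*(-10) + 2*(-9))/(-10 - 9) - 1*(-109))/32809 = (5 - (-1 - 20 - 18)/(-19) + 109)*(1/32809) = (5 - (-1)*(-39)/19 + 109)*(1/32809) = (5 - 1*39/19 + 109)*(1/32809) = (5 - 39/19 + 109)*(1/32809) = (2127/19)*(1/32809) = 2127/623371 ≈ 0.0034121)
v/((-11*(-307))) + U(224)/(-15599) = 2127/(623371*((-11*(-307)))) + 224/(-15599) = (2127/623371)/3377 + 224*(-1/15599) = (2127/623371)*(1/3377) - 224/15599 = 2127/2105123867 - 224/15599 = -1306134535/90963510253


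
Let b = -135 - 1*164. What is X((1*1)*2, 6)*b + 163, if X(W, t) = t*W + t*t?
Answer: -14189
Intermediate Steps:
X(W, t) = t² + W*t (X(W, t) = W*t + t² = t² + W*t)
b = -299 (b = -135 - 164 = -299)
X((1*1)*2, 6)*b + 163 = (6*((1*1)*2 + 6))*(-299) + 163 = (6*(1*2 + 6))*(-299) + 163 = (6*(2 + 6))*(-299) + 163 = (6*8)*(-299) + 163 = 48*(-299) + 163 = -14352 + 163 = -14189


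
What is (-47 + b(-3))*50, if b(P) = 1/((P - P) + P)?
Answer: -7100/3 ≈ -2366.7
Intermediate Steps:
b(P) = 1/P (b(P) = 1/(0 + P) = 1/P)
(-47 + b(-3))*50 = (-47 + 1/(-3))*50 = (-47 - 1/3)*50 = -142/3*50 = -7100/3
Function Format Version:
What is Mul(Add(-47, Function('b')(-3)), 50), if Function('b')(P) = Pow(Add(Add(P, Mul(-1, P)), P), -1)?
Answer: Rational(-7100, 3) ≈ -2366.7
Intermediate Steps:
Function('b')(P) = Pow(P, -1) (Function('b')(P) = Pow(Add(0, P), -1) = Pow(P, -1))
Mul(Add(-47, Function('b')(-3)), 50) = Mul(Add(-47, Pow(-3, -1)), 50) = Mul(Add(-47, Rational(-1, 3)), 50) = Mul(Rational(-142, 3), 50) = Rational(-7100, 3)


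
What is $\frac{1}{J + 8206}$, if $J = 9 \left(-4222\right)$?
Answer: $- \frac{1}{29792} \approx -3.3566 \cdot 10^{-5}$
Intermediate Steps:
$J = -37998$
$\frac{1}{J + 8206} = \frac{1}{-37998 + 8206} = \frac{1}{-29792} = - \frac{1}{29792}$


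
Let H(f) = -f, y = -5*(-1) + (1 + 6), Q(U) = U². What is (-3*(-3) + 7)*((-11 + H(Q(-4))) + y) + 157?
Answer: -83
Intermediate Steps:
y = 12 (y = 5 + 7 = 12)
(-3*(-3) + 7)*((-11 + H(Q(-4))) + y) + 157 = (-3*(-3) + 7)*((-11 - 1*(-4)²) + 12) + 157 = (9 + 7)*((-11 - 1*16) + 12) + 157 = 16*((-11 - 16) + 12) + 157 = 16*(-27 + 12) + 157 = 16*(-15) + 157 = -240 + 157 = -83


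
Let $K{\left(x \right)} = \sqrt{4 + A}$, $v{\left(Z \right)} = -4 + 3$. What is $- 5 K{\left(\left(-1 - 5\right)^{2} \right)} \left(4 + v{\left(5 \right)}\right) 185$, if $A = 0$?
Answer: $-5550$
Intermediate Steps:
$v{\left(Z \right)} = -1$
$K{\left(x \right)} = 2$ ($K{\left(x \right)} = \sqrt{4 + 0} = \sqrt{4} = 2$)
$- 5 K{\left(\left(-1 - 5\right)^{2} \right)} \left(4 + v{\left(5 \right)}\right) 185 = \left(-5\right) 2 \left(4 - 1\right) 185 = \left(-10\right) 3 \cdot 185 = \left(-30\right) 185 = -5550$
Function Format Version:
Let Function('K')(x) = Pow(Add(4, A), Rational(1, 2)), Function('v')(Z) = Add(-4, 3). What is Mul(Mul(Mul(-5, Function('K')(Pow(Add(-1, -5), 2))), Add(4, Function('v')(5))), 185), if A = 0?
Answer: -5550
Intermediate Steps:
Function('v')(Z) = -1
Function('K')(x) = 2 (Function('K')(x) = Pow(Add(4, 0), Rational(1, 2)) = Pow(4, Rational(1, 2)) = 2)
Mul(Mul(Mul(-5, Function('K')(Pow(Add(-1, -5), 2))), Add(4, Function('v')(5))), 185) = Mul(Mul(Mul(-5, 2), Add(4, -1)), 185) = Mul(Mul(-10, 3), 185) = Mul(-30, 185) = -5550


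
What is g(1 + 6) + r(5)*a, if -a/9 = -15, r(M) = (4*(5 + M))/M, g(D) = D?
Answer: 1087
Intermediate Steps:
r(M) = (20 + 4*M)/M
a = 135 (a = -9*(-15) = 135)
g(1 + 6) + r(5)*a = (1 + 6) + (4 + 20/5)*135 = 7 + (4 + 20*(1/5))*135 = 7 + (4 + 4)*135 = 7 + 8*135 = 7 + 1080 = 1087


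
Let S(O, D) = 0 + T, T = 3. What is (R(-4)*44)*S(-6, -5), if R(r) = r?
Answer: -528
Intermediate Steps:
S(O, D) = 3 (S(O, D) = 0 + 3 = 3)
(R(-4)*44)*S(-6, -5) = -4*44*3 = -176*3 = -528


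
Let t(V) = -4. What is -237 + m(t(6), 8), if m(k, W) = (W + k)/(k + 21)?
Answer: -4025/17 ≈ -236.76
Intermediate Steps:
m(k, W) = (W + k)/(21 + k)
-237 + m(t(6), 8) = -237 + (8 - 4)/(21 - 4) = -237 + 4/17 = -4025/17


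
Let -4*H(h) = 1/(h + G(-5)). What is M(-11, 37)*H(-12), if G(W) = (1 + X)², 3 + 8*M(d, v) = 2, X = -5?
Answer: 1/128 ≈ 0.0078125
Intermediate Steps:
M(d, v) = -⅛ (M(d, v) = -3/8 + (⅛)*2 = -3/8 + ¼ = -⅛)
G(W) = 16 (G(W) = (1 - 5)² = (-4)² = 16)
H(h) = -1/(4*(16 + h)) (H(h) = -1/(4*(h + 16)) = -1/(4*(16 + h)))
M(-11, 37)*H(-12) = -(-1)/(8*(64 + 4*(-12))) = -(-1)/(8*(64 - 48)) = -(-1)/(8*16) = -⅛*(-1/16) = 1/128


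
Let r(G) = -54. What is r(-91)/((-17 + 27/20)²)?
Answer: -21600/97969 ≈ -0.22048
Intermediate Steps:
r(-91)/((-17 + 27/20)²) = -54/(-17 + 27/20)² = -54/((-313/20)²) = -54/97969/400 = -54*400/97969 = -21600/97969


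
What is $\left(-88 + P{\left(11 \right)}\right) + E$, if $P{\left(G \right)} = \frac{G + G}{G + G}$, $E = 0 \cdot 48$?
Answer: $-87$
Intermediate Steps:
$E = 0$
$P{\left(G \right)} = 1$ ($P{\left(G \right)} = \frac{2 G}{2 G} = 2 G \frac{1}{2 G} = 1$)
$\left(-88 + P{\left(11 \right)}\right) + E = \left(-88 + 1\right) + 0 = -87 + 0 = -87$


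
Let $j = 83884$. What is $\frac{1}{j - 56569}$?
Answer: $\frac{1}{27315} \approx 3.661 \cdot 10^{-5}$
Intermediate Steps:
$\frac{1}{j - 56569} = \frac{1}{83884 - 56569} = \frac{1}{27315}$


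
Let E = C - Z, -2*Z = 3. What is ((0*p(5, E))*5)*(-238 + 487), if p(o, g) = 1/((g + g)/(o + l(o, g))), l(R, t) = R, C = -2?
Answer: 0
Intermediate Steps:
Z = -3/2 (Z = -½*3 = -3/2 ≈ -1.5000)
E = -½ (E = -2 - 1*(-3/2) = -2 + 3/2 = -½ ≈ -0.50000)
p(o, g) = o/g (p(o, g) = 1/((g + g)/(o + o)) = 1/((2*g)/((2*o))) = 1/((2*g)*(1/(2*o))) = 1/(g/o) = o/g)
((0*p(5, E))*5)*(-238 + 487) = ((0*(5/(-½)))*5)*(-238 + 487) = ((0*(5*(-2)))*5)*249 = ((0*(-10))*5)*249 = (0*5)*249 = 0*249 = 0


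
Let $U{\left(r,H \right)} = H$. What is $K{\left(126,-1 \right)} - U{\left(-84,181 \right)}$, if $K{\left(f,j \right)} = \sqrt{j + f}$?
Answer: $-181 + 5 \sqrt{5} \approx -169.82$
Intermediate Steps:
$K{\left(f,j \right)} = \sqrt{f + j}$
$K{\left(126,-1 \right)} - U{\left(-84,181 \right)} = \sqrt{126 - 1} - 181 = \sqrt{125} - 181 = 5 \sqrt{5} - 181 = -181 + 5 \sqrt{5}$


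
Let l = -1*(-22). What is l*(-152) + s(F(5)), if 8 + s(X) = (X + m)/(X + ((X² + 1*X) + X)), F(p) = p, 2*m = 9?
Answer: -268141/80 ≈ -3351.8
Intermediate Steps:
m = 9/2 (m = (½)*9 = 9/2 ≈ 4.5000)
l = 22
s(X) = -8 + (9/2 + X)/(X² + 3*X) (s(X) = -8 + (X + 9/2)/(X + ((X² + 1*X) + X)) = -8 + (9/2 + X)/(X + ((X² + X) + X)) = -8 + (9/2 + X)/(X + ((X + X²) + X)) = -8 + (9/2 + X)/(X + (X² + 2*X)) = -8 + (9/2 + X)/(X² + 3*X))
l*(-152) + s(F(5)) = 22*(-152) + (½)*(9 - 46*5 - 16*5²)/(5*(3 + 5)) = -3344 + (½)*(⅕)*(9 - 230 - 16*25)/8 = -3344 + (½)*(⅕)*(⅛)*(9 - 230 - 400) = -3344 + (½)*(⅕)*(⅛)*(-621) = -3344 - 621/80 = -268141/80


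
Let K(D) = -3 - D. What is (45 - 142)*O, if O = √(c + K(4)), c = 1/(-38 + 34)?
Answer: -97*I*√29/2 ≈ -261.18*I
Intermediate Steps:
c = -¼ (c = 1/(-4) = -¼ ≈ -0.25000)
O = I*√29/2 (O = √(-¼ + (-3 - 1*4)) = √(-¼ + (-3 - 4)) = √(-¼ - 7) = √(-29/4) = I*√29/2 ≈ 2.6926*I)
(45 - 142)*O = (45 - 142)*(I*√29/2) = -97*I*√29/2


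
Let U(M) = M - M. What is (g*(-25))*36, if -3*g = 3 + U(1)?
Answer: 900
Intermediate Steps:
U(M) = 0
g = -1 (g = -(3 + 0)/3 = -⅓*3 = -1)
(g*(-25))*36 = -1*(-25)*36 = 25*36 = 900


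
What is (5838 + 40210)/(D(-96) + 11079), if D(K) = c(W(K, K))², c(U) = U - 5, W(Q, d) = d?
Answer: 1439/665 ≈ 2.1639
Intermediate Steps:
c(U) = -5 + U
D(K) = (-5 + K)²
(5838 + 40210)/(D(-96) + 11079) = (5838 + 40210)/((-5 - 96)² + 11079) = 46048/((-101)² + 11079) = 46048/(10201 + 11079) = 46048/21280 = 46048*(1/21280) = 1439/665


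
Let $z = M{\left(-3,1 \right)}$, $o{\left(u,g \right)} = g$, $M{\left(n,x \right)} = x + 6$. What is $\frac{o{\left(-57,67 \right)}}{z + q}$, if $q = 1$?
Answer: $\frac{67}{8} \approx 8.375$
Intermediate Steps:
$M{\left(n,x \right)} = 6 + x$
$z = 7$ ($z = 6 + 1 = 7$)
$\frac{o{\left(-57,67 \right)}}{z + q} = \frac{67}{7 + 1} = \frac{67}{8}$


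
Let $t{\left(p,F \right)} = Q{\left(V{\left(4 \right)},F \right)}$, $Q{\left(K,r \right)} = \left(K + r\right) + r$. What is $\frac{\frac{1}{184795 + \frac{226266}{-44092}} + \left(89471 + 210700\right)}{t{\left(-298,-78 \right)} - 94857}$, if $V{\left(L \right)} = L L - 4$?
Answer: $- \frac{1222859864163773}{387022430392437} \approx -3.1597$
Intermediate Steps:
$V{\left(L \right)} = -4 + L^{2}$ ($V{\left(L \right)} = L^{2} - 4 = -4 + L^{2}$)
$Q{\left(K,r \right)} = K + 2 r$
$t{\left(p,F \right)} = 12 + 2 F$ ($t{\left(p,F \right)} = \left(-4 + 4^{2}\right) + 2 F = \left(-4 + 16\right) + 2 F = 12 + 2 F$)
$\frac{\frac{1}{184795 + \frac{226266}{-44092}} + \left(89471 + 210700\right)}{t{\left(-298,-78 \right)} - 94857} = \frac{\frac{1}{184795 + \frac{226266}{-44092}} + \left(89471 + 210700\right)}{\left(12 + 2 \left(-78\right)\right) - 94857} = \frac{\frac{1}{184795 + 226266 \left(- \frac{1}{44092}\right)} + 300171}{\left(12 - 156\right) - 94857} = \frac{\frac{1}{184795 - \frac{113133}{22046}} + 300171}{-144 - 94857} = \frac{\frac{1}{\frac{4073877437}{22046}} + 300171}{-95001} = \left(\frac{22046}{4073877437} + 300171\right) \left(- \frac{1}{95001}\right) = \frac{1222859864163773}{4073877437} \left(- \frac{1}{95001}\right) = - \frac{1222859864163773}{387022430392437}$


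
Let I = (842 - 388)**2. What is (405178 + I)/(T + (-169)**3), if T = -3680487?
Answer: -305647/4253648 ≈ -0.071855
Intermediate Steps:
I = 206116 (I = 454**2 = 206116)
(405178 + I)/(T + (-169)**3) = (405178 + 206116)/(-3680487 + (-169)**3) = 611294/(-3680487 - 4826809) = 611294/(-8507296) = 611294*(-1/8507296) = -305647/4253648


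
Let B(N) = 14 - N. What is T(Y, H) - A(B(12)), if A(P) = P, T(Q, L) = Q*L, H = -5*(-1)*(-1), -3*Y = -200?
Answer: -1006/3 ≈ -335.33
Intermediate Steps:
Y = 200/3 (Y = -⅓*(-200) = 200/3 ≈ 66.667)
H = -5 (H = 5*(-1) = -5)
T(Q, L) = L*Q
T(Y, H) - A(B(12)) = -5*200/3 - (14 - 1*12) = -1000/3 - (14 - 12) = -1000/3 - 1*2 = -1000/3 - 2 = -1006/3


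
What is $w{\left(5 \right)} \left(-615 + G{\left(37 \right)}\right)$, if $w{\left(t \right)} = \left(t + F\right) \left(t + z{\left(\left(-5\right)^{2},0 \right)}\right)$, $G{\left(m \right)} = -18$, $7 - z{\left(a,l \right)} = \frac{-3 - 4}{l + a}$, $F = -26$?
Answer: $\frac{4080951}{25} \approx 1.6324 \cdot 10^{5}$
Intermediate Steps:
$z{\left(a,l \right)} = 7 + \frac{7}{a + l}$ ($z{\left(a,l \right)} = 7 - \frac{-3 - 4}{l + a} = 7 - - \frac{7}{a + l} = 7 + \frac{7}{a + l}$)
$w{\left(t \right)} = \left(-26 + t\right) \left(\frac{182}{25} + t\right)$ ($w{\left(t \right)} = \left(t - 26\right) \left(t + \frac{7 \left(1 + \left(-5\right)^{2} + 0\right)}{\left(-5\right)^{2} + 0}\right) = \left(-26 + t\right) \left(t + \frac{7 \left(1 + 25 + 0\right)}{25 + 0}\right) = \left(-26 + t\right) \left(t + 7 \cdot \frac{1}{25} \cdot 26\right) = \left(-26 + t\right) \left(t + \frac{182}{25}\right) = \left(-26 + t\right) \left(\frac{182}{25} + t\right)$)
$w{\left(5 \right)} \left(-615 + G{\left(37 \right)}\right) = \left(- \frac{4732}{25} + 5^{2} - \frac{468}{5}\right) \left(-615 - 18\right) = \left(- \frac{4732}{25} + 25 - \frac{468}{5}\right) \left(-633\right) = \left(- \frac{6447}{25}\right) \left(-633\right) = \frac{4080951}{25}$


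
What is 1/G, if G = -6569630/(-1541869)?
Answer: 81151/345770 ≈ 0.23470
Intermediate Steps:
G = 345770/81151 (G = -6569630*(-1/1541869) = 345770/81151 ≈ 4.2608)
1/G = 1/(345770/81151) = 81151/345770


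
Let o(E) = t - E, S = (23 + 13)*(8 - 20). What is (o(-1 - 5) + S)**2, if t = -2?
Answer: 183184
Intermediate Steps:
S = -432 (S = 36*(-12) = -432)
o(E) = -2 - E
(o(-1 - 5) + S)**2 = ((-2 - (-1 - 5)) - 432)**2 = ((-2 - 1*(-6)) - 432)**2 = ((-2 + 6) - 432)**2 = (4 - 432)**2 = (-428)**2 = 183184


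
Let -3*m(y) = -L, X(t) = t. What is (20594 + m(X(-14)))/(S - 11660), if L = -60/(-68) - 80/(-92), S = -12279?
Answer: -24157447/28080447 ≈ -0.86029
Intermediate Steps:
L = 685/391 (L = -60*(-1/68) - 80*(-1/92) = 15/17 + 20/23 = 685/391 ≈ 1.7519)
m(y) = 685/1173 (m(y) = -(-1)*685/(3*391) = -1/3*(-685/391) = 685/1173)
(20594 + m(X(-14)))/(S - 11660) = (20594 + 685/1173)/(-12279 - 11660) = (24157447/1173)/(-23939) = (24157447/1173)*(-1/23939) = -24157447/28080447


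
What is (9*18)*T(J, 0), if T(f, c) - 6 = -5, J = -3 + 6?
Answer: 162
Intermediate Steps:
J = 3
T(f, c) = 1 (T(f, c) = 6 - 5 = 1)
(9*18)*T(J, 0) = (9*18)*1 = 162*1 = 162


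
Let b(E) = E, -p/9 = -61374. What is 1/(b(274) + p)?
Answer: 1/552640 ≈ 1.8095e-6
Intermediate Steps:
p = 552366 (p = -9*(-61374) = 552366)
1/(b(274) + p) = 1/(274 + 552366) = 1/552640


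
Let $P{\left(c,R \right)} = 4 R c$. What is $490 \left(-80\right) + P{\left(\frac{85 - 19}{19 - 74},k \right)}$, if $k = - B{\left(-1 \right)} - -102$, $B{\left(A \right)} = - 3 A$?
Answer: $- \frac{198376}{5} \approx -39675.0$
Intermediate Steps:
$k = 99$ ($k = - \left(-3\right) \left(-1\right) - -102 = \left(-1\right) 3 + 102 = -3 + 102 = 99$)
$P{\left(c,R \right)} = 4 R c$
$490 \left(-80\right) + P{\left(\frac{85 - 19}{19 - 74},k \right)} = 490 \left(-80\right) + 4 \cdot 99 \frac{85 - 19}{19 - 74} = -39200 + 4 \cdot 99 \frac{66}{-55} = -39200 + 4 \cdot 99 \cdot 66 \left(- \frac{1}{55}\right) = -39200 + 4 \cdot 99 \left(- \frac{6}{5}\right) = -39200 - \frac{2376}{5} = - \frac{198376}{5}$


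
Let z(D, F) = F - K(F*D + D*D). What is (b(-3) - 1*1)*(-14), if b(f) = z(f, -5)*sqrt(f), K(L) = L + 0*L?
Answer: 14 + 406*I*sqrt(3) ≈ 14.0 + 703.21*I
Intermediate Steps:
K(L) = L (K(L) = L + 0 = L)
z(D, F) = F - D**2 - D*F (z(D, F) = F - (F*D + D*D) = F - (D*F + D**2) = F - (D**2 + D*F) = F + (-D**2 - D*F) = F - D**2 - D*F)
b(f) = sqrt(f)*(-5 - f*(-5 + f)) (b(f) = (-5 - f*(f - 5))*sqrt(f) = (-5 - f*(-5 + f))*sqrt(f) = sqrt(f)*(-5 - f*(-5 + f)))
(b(-3) - 1*1)*(-14) = (sqrt(-3)*(-5 - 1*(-3)*(-5 - 3)) - 1*1)*(-14) = ((I*sqrt(3))*(-5 - 1*(-3)*(-8)) - 1)*(-14) = ((I*sqrt(3))*(-5 - 24) - 1)*(-14) = ((I*sqrt(3))*(-29) - 1)*(-14) = (-29*I*sqrt(3) - 1)*(-14) = (-1 - 29*I*sqrt(3))*(-14) = 14 + 406*I*sqrt(3)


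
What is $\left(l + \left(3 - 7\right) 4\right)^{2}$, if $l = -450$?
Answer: $217156$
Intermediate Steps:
$\left(l + \left(3 - 7\right) 4\right)^{2} = \left(-450 + \left(3 - 7\right) 4\right)^{2} = \left(-450 - 16\right)^{2} = \left(-466\right)^{2} = 217156$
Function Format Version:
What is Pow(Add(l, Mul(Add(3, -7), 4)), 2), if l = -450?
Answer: 217156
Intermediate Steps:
Pow(Add(l, Mul(Add(3, -7), 4)), 2) = Pow(Add(-450, Mul(Add(3, -7), 4)), 2) = Pow(Add(-450, Mul(-4, 4)), 2) = Pow(Add(-450, -16), 2) = Pow(-466, 2) = 217156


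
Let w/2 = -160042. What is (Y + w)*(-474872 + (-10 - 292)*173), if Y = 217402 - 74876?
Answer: 93594017844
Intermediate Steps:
w = -320084 (w = 2*(-160042) = -320084)
Y = 142526
(Y + w)*(-474872 + (-10 - 292)*173) = (142526 - 320084)*(-474872 + (-10 - 292)*173) = -177558*(-474872 - 302*173) = -177558*(-474872 - 52246) = -177558*(-527118) = 93594017844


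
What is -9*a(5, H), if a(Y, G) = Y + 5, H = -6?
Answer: -90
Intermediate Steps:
a(Y, G) = 5 + Y
-9*a(5, H) = -9*(5 + 5) = -9*10 = -90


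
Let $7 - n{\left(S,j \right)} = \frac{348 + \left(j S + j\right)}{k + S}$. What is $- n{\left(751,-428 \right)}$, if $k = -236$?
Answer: $- \frac{325113}{515} \approx -631.29$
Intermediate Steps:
$n{\left(S,j \right)} = 7 - \frac{348 + j + S j}{-236 + S}$ ($n{\left(S,j \right)} = 7 - \frac{348 + \left(j S + j\right)}{-236 + S} = 7 - \frac{348 + \left(S j + j\right)}{-236 + S} = 7 - \frac{348 + \left(j + S j\right)}{-236 + S} = 7 - \frac{348 + j + S j}{-236 + S}$)
$- n{\left(751,-428 \right)} = - \frac{-2000 - -428 + 7 \cdot 751 - 751 \left(-428\right)}{-236 + 751} = - \frac{-2000 + 428 + 5257 + 321428}{515} = - \frac{325113}{515}$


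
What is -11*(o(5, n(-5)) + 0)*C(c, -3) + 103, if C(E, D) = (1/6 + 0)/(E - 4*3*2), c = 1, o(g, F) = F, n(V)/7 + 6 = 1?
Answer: 13829/138 ≈ 100.21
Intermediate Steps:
n(V) = -35 (n(V) = -42 + 7*1 = -42 + 7 = -35)
C(E, D) = 1/(6*(-24 + E)) (C(E, D) = (1/6 + 0)/(E - 12*2) = 1/(6*(E - 24)) = 1/(6*(-24 + E)))
-11*(o(5, n(-5)) + 0)*C(c, -3) + 103 = -11*(-35 + 0)*1/(6*(-24 + 1)) + 103 = -(-385)*(1/6)/(-23) + 103 = -(-385)*(1/6)*(-1/23) + 103 = -(-385)*(-1)/138 + 103 = -11*35/138 + 103 = -385/138 + 103 = 13829/138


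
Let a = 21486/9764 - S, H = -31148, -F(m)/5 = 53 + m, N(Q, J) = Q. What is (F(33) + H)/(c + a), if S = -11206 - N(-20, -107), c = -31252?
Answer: 154163796/97951469 ≈ 1.5739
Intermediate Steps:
F(m) = -265 - 5*m (F(m) = -5*(53 + m) = -265 - 5*m)
S = -11186 (S = -11206 - 1*(-20) = -11206 + 20 = -11186)
a = 54620795/4882 (a = 21486/9764 - 1*(-11186) = 21486*(1/9764) + 11186 = 10743/4882 + 11186 = 54620795/4882 ≈ 11188.)
(F(33) + H)/(c + a) = ((-265 - 5*33) - 31148)/(-31252 + 54620795/4882) = ((-265 - 165) - 31148)/(-97951469/4882) = (-430 - 31148)*(-4882/97951469) = -31578*(-4882/97951469) = 154163796/97951469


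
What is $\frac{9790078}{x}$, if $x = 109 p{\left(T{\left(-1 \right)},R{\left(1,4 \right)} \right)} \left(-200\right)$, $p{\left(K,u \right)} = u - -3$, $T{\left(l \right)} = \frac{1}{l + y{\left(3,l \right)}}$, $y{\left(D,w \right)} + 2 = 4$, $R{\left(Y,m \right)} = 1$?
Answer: $- \frac{4895039}{43600} \approx -112.27$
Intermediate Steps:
$y{\left(D,w \right)} = 2$ ($y{\left(D,w \right)} = -2 + 4 = 2$)
$T{\left(l \right)} = \frac{1}{2 + l}$ ($T{\left(l \right)} = \frac{1}{l + 2} = \frac{1}{2 + l}$)
$p{\left(K,u \right)} = 3 + u$ ($p{\left(K,u \right)} = u + 3 = 3 + u$)
$x = -87200$ ($x = 109 \left(3 + 1\right) \left(-200\right) = 109 \cdot 4 \left(-200\right) = 436 \left(-200\right) = -87200$)
$\frac{9790078}{x} = \frac{9790078}{-87200} = 9790078 \left(- \frac{1}{87200}\right) = - \frac{4895039}{43600}$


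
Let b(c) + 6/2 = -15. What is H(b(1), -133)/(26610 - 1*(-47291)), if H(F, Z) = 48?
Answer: 48/73901 ≈ 0.00064952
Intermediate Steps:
b(c) = -18 (b(c) = -3 - 15 = -18)
H(b(1), -133)/(26610 - 1*(-47291)) = 48/(26610 - 1*(-47291)) = 48/(26610 + 47291) = 48/73901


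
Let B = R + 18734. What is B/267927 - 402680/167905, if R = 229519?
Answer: -4413728293/2999085529 ≈ -1.4717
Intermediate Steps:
B = 248253 (B = 229519 + 18734 = 248253)
B/267927 - 402680/167905 = 248253/267927 - 402680/167905 = 248253*(1/267927) - 402680*1/167905 = 82751/89309 - 80536/33581 = -4413728293/2999085529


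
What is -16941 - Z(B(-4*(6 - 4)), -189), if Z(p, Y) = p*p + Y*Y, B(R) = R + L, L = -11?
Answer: -53023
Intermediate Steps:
B(R) = -11 + R (B(R) = R - 11 = -11 + R)
Z(p, Y) = Y**2 + p**2 (Z(p, Y) = p**2 + Y**2 = Y**2 + p**2)
-16941 - Z(B(-4*(6 - 4)), -189) = -16941 - ((-189)**2 + (-11 - 4*(6 - 4))**2) = -16941 - (35721 + (-11 - 4*2)**2) = -16941 - (35721 + (-11 - 8)**2) = -16941 - (35721 + (-19)**2) = -16941 - (35721 + 361) = -16941 - 1*36082 = -16941 - 36082 = -53023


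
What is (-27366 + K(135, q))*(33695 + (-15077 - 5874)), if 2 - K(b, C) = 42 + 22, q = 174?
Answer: -349542432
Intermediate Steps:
K(b, C) = -62 (K(b, C) = 2 - (42 + 22) = 2 - 1*64 = 2 - 64 = -62)
(-27366 + K(135, q))*(33695 + (-15077 - 5874)) = (-27366 - 62)*(33695 + (-15077 - 5874)) = -27428*(33695 - 20951) = -27428*12744 = -349542432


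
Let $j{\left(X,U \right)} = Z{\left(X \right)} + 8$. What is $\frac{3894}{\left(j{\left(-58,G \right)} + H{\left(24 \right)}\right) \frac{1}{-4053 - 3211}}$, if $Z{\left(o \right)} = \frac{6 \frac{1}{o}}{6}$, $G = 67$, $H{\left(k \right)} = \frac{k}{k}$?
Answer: $- \frac{1640588928}{521} \approx -3.1489 \cdot 10^{6}$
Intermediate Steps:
$H{\left(k \right)} = 1$
$Z{\left(o \right)} = \frac{1}{o}$ ($Z{\left(o \right)} = \frac{6}{o} \frac{1}{6} = \frac{1}{o}$)
$j{\left(X,U \right)} = 8 + \frac{1}{X}$ ($j{\left(X,U \right)} = \frac{1}{X} + 8 = 8 + \frac{1}{X}$)
$\frac{3894}{\left(j{\left(-58,G \right)} + H{\left(24 \right)}\right) \frac{1}{-4053 - 3211}} = \frac{3894}{\left(\left(8 + \frac{1}{-58}\right) + 1\right) \frac{1}{-4053 - 3211}} = \frac{3894}{\left(\left(8 - \frac{1}{58}\right) + 1\right) \frac{1}{-7264}} = \frac{3894}{\left(\frac{463}{58} + 1\right) \left(- \frac{1}{7264}\right)} = \frac{3894}{\frac{521}{58} \left(- \frac{1}{7264}\right)} = \frac{3894}{- \frac{521}{421312}} = 3894 \left(- \frac{421312}{521}\right) = - \frac{1640588928}{521}$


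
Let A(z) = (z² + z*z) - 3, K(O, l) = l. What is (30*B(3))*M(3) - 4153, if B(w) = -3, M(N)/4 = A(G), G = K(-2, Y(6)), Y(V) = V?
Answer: -28993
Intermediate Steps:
G = 6
A(z) = -3 + 2*z² (A(z) = (z² + z²) - 3 = 2*z² - 3 = -3 + 2*z²)
M(N) = 276 (M(N) = 4*(-3 + 2*6²) = 4*(-3 + 2*36) = 4*(-3 + 72) = 4*69 = 276)
(30*B(3))*M(3) - 4153 = (30*(-3))*276 - 4153 = -90*276 - 4153 = -24840 - 4153 = -28993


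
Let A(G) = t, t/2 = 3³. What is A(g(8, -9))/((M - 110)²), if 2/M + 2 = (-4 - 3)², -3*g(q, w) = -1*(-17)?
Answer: 59643/13354112 ≈ 0.0044663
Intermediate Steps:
t = 54 (t = 2*3³ = 2*27 = 54)
g(q, w) = -17/3 (g(q, w) = -(-1)*(-17)/3 = -⅓*17 = -17/3)
A(G) = 54
M = 2/47 (M = 2/(-2 + (-4 - 3)²) = 2/(-2 + (-7)²) = 2/(-2 + 49) = 2/47 ≈ 0.042553)
A(g(8, -9))/((M - 110)²) = 54/((2/47 - 110)²) = 54/((-5168/47)²) = 54/(26708224/2209) = 54*(2209/26708224) = 59643/13354112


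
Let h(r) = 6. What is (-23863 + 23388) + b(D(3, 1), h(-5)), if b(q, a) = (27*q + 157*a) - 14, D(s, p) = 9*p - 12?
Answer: 372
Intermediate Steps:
D(s, p) = -12 + 9*p
b(q, a) = -14 + 27*q + 157*a
(-23863 + 23388) + b(D(3, 1), h(-5)) = (-23863 + 23388) + (-14 + 27*(-12 + 9*1) + 157*6) = -475 + (-14 + 27*(-12 + 9) + 942) = -475 + (-14 + 27*(-3) + 942) = -475 + (-14 - 81 + 942) = -475 + 847 = 372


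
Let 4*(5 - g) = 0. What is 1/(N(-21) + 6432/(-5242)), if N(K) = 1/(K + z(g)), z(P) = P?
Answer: -41936/54077 ≈ -0.77549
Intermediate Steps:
g = 5 (g = 5 - ¼*0 = 5 + 0 = 5)
N(K) = 1/(5 + K) (N(K) = 1/(K + 5) = 1/(5 + K))
1/(N(-21) + 6432/(-5242)) = 1/(1/(5 - 21) + 6432/(-5242)) = 1/(1/(-16) + 6432*(-1/5242)) = 1/(-1/16 - 3216/2621) = 1/(-54077/41936) = -41936/54077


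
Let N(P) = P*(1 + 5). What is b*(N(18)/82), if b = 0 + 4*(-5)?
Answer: -1080/41 ≈ -26.341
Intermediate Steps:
N(P) = 6*P (N(P) = P*6 = 6*P)
b = -20 (b = 0 - 20 = -20)
b*(N(18)/82) = -20*6*18/82 = -2160/82 = -20*54/41 = -1080/41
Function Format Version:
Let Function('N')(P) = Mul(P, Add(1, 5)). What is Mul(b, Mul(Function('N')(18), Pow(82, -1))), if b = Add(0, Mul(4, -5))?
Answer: Rational(-1080, 41) ≈ -26.341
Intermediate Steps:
Function('N')(P) = Mul(6, P) (Function('N')(P) = Mul(P, 6) = Mul(6, P))
b = -20 (b = Add(0, -20) = -20)
Mul(b, Mul(Function('N')(18), Pow(82, -1))) = Mul(-20, Mul(Mul(6, 18), Pow(82, -1))) = Mul(-20, Mul(108, Rational(1, 82))) = Mul(-20, Rational(54, 41)) = Rational(-1080, 41)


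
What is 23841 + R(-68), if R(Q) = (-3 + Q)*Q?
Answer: 28669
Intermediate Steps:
R(Q) = Q*(-3 + Q)
23841 + R(-68) = 23841 - 68*(-3 - 68) = 23841 - 68*(-71) = 23841 + 4828 = 28669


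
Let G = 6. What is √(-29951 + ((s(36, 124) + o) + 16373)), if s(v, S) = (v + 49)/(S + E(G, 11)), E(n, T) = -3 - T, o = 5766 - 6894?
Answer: I*√7117330/22 ≈ 121.27*I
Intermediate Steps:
o = -1128
s(v, S) = (49 + v)/(-14 + S) (s(v, S) = (v + 49)/(S + (-3 - 1*11)) = (49 + v)/(S + (-3 - 11)) = (49 + v)/(S - 14) = (49 + v)/(-14 + S))
√(-29951 + ((s(36, 124) + o) + 16373)) = √(-29951 + (((49 + 36)/(-14 + 124) - 1128) + 16373)) = √(-29951 + ((85/110 - 1128) + 16373)) = √(-29951 + (((1/110)*85 - 1128) + 16373)) = √(-29951 + ((17/22 - 1128) + 16373)) = √(-29951 + (-24799/22 + 16373)) = √(-29951 + 335407/22) = √(-323515/22) = I*√7117330/22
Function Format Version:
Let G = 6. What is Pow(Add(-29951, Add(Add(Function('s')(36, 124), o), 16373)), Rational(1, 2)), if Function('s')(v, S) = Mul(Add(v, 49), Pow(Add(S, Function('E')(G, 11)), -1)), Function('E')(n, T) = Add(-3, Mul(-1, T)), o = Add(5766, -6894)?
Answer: Mul(Rational(1, 22), I, Pow(7117330, Rational(1, 2))) ≈ Mul(121.27, I)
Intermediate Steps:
o = -1128
Function('s')(v, S) = Mul(Pow(Add(-14, S), -1), Add(49, v)) (Function('s')(v, S) = Mul(Add(v, 49), Pow(Add(S, Add(-3, Mul(-1, 11))), -1)) = Mul(Add(49, v), Pow(Add(S, Add(-3, -11)), -1)) = Mul(Add(49, v), Pow(Add(S, -14), -1)) = Mul(Add(49, v), Pow(Add(-14, S), -1)) = Mul(Pow(Add(-14, S), -1), Add(49, v)))
Pow(Add(-29951, Add(Add(Function('s')(36, 124), o), 16373)), Rational(1, 2)) = Pow(Add(-29951, Add(Add(Mul(Pow(Add(-14, 124), -1), Add(49, 36)), -1128), 16373)), Rational(1, 2)) = Pow(Add(-29951, Add(Add(Mul(Pow(110, -1), 85), -1128), 16373)), Rational(1, 2)) = Pow(Add(-29951, Add(Add(Mul(Rational(1, 110), 85), -1128), 16373)), Rational(1, 2)) = Pow(Add(-29951, Add(Add(Rational(17, 22), -1128), 16373)), Rational(1, 2)) = Pow(Add(-29951, Add(Rational(-24799, 22), 16373)), Rational(1, 2)) = Pow(Add(-29951, Rational(335407, 22)), Rational(1, 2)) = Pow(Rational(-323515, 22), Rational(1, 2)) = Mul(Rational(1, 22), I, Pow(7117330, Rational(1, 2)))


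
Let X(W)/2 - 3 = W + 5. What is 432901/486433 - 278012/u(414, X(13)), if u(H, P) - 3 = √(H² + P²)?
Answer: 160219958213/28075453461 - 556024*√4810/57717 ≈ -662.43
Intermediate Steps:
X(W) = 16 + 2*W (X(W) = 6 + 2*(W + 5) = 6 + 2*(5 + W) = 6 + (10 + 2*W) = 16 + 2*W)
u(H, P) = 3 + √(H² + P²)
432901/486433 - 278012/u(414, X(13)) = 432901/486433 - 278012/(3 + √(414² + (16 + 2*13)²)) = 432901*(1/486433) - 278012/(3 + √(171396 + (16 + 26)²)) = 432901/486433 - 278012/(3 + √(171396 + 42²)) = 432901/486433 - 278012/(3 + √(171396 + 1764)) = 432901/486433 - 278012/(3 + √173160) = 432901/486433 - 278012/(3 + 6*√4810)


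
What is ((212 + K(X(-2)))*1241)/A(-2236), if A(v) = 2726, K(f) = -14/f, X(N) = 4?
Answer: 517497/5452 ≈ 94.919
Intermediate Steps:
((212 + K(X(-2)))*1241)/A(-2236) = ((212 - 14/4)*1241)/2726 = ((212 - 14*¼)*1241)*(1/2726) = ((212 - 7/2)*1241)*(1/2726) = ((417/2)*1241)*(1/2726) = (517497/2)*(1/2726) = 517497/5452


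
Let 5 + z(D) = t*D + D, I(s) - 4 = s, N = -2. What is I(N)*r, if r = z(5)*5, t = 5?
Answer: 250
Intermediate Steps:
I(s) = 4 + s
z(D) = -5 + 6*D (z(D) = -5 + (5*D + D) = -5 + 6*D)
r = 125 (r = (-5 + 6*5)*5 = (-5 + 30)*5 = 25*5 = 125)
I(N)*r = (4 - 2)*125 = 2*125 = 250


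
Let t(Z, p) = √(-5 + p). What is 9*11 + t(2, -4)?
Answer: 99 + 3*I ≈ 99.0 + 3.0*I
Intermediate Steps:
9*11 + t(2, -4) = 9*11 + √(-5 - 4) = 99 + √(-9) = 99 + 3*I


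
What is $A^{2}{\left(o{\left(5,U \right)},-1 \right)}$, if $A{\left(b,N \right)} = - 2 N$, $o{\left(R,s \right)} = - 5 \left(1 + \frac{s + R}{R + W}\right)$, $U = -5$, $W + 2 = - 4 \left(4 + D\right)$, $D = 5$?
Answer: $4$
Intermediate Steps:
$W = -38$ ($W = -2 - 4 \left(4 + 5\right) = -2 - 36 = -38$)
$o{\left(R,s \right)} = -5 - \frac{5 \left(R + s\right)}{-38 + R}$ ($o{\left(R,s \right)} = - 5 \left(1 + \frac{s + R}{R - 38}\right) = - 5 \left(1 + \frac{R + s}{-38 + R}\right) = -5 - \frac{5 \left(R + s\right)}{-38 + R}$)
$A^{2}{\left(o{\left(5,U \right)},-1 \right)} = \left(\left(-2\right) \left(-1\right)\right)^{2} = 2^{2} = 4$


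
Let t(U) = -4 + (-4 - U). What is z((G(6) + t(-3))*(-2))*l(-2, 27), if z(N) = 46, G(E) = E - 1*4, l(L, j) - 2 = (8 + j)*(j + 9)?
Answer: 58052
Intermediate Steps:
l(L, j) = 2 + (8 + j)*(9 + j) (l(L, j) = 2 + (8 + j)*(j + 9) = 2 + (8 + j)*(9 + j))
G(E) = -4 + E (G(E) = E - 4 = -4 + E)
t(U) = -8 - U
z((G(6) + t(-3))*(-2))*l(-2, 27) = 46*(74 + 27**2 + 17*27) = 46*(74 + 729 + 459) = 46*1262 = 58052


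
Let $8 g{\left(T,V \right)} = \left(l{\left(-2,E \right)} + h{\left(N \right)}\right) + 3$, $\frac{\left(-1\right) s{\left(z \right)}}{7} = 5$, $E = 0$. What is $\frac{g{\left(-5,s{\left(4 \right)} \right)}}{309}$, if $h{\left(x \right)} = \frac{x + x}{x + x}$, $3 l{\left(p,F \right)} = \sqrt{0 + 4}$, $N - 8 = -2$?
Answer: $\frac{7}{3708} \approx 0.0018878$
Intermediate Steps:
$N = 6$ ($N = 8 - 2 = 6$)
$s{\left(z \right)} = -35$ ($s{\left(z \right)} = \left(-7\right) 5 = -35$)
$l{\left(p,F \right)} = \frac{2}{3}$ ($l{\left(p,F \right)} = \frac{\sqrt{0 + 4}}{3} = \frac{\sqrt{4}}{3} = \frac{1}{3} \cdot 2 = \frac{2}{3}$)
$h{\left(x \right)} = 1$ ($h{\left(x \right)} = \frac{2 x}{2 x} = 2 x \frac{1}{2 x} = 1$)
$g{\left(T,V \right)} = \frac{7}{12}$ ($g{\left(T,V \right)} = \frac{\left(\frac{2}{3} + 1\right) + 3}{8} = \frac{\frac{5}{3} + 3}{8} = \frac{1}{8} \cdot \frac{14}{3} = \frac{7}{12}$)
$\frac{g{\left(-5,s{\left(4 \right)} \right)}}{309} = \frac{7}{12 \cdot 309} = \frac{7}{12} \cdot \frac{1}{309} = \frac{7}{3708}$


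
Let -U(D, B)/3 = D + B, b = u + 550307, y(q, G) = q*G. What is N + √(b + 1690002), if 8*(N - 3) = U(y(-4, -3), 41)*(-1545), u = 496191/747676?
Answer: 245679/8 + 5*√12523765661712437/373838 ≈ 32207.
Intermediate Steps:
y(q, G) = G*q
u = 496191/747676 (u = 496191*(1/747676) = 496191/747676 ≈ 0.66364)
b = 411451832723/747676 (b = 496191/747676 + 550307 = 411451832723/747676 ≈ 5.5031e+5)
U(D, B) = -3*B - 3*D (U(D, B) = -3*(D + B) = -3*(B + D) = -3*B - 3*D)
N = 245679/8 (N = 3 + ((-3*41 - (-9)*(-4))*(-1545))/8 = 3 + ((-123 - 3*12)*(-1545))/8 = 3 + ((-123 - 36)*(-1545))/8 = 3 + (-159*(-1545))/8 = 3 + (⅛)*245655 = 3 + 245655/8 = 245679/8 ≈ 30710.)
N + √(b + 1690002) = 245679/8 + √(411451832723/747676 + 1690002) = 245679/8 + √(1675025768075/747676) = 245679/8 + 5*√12523765661712437/373838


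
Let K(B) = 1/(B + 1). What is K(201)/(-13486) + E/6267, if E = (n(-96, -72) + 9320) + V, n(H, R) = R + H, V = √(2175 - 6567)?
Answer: 24931615877/17072385924 + 2*I*√122/2089 ≈ 1.4603 + 0.010575*I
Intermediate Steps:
V = 6*I*√122 (V = √(-4392) = 6*I*√122 ≈ 66.272*I)
n(H, R) = H + R
K(B) = 1/(1 + B)
E = 9152 + 6*I*√122 (E = ((-96 - 72) + 9320) + 6*I*√122 = (-168 + 9320) + 6*I*√122 = 9152 + 6*I*√122 ≈ 9152.0 + 66.272*I)
K(201)/(-13486) + E/6267 = 1/((1 + 201)*(-13486)) + (9152 + 6*I*√122)/6267 = -1/13486/202 + (9152 + 6*I*√122)*(1/6267) = (1/202)*(-1/13486) + (9152/6267 + 2*I*√122/2089) = -1/2724172 + (9152/6267 + 2*I*√122/2089) = 24931615877/17072385924 + 2*I*√122/2089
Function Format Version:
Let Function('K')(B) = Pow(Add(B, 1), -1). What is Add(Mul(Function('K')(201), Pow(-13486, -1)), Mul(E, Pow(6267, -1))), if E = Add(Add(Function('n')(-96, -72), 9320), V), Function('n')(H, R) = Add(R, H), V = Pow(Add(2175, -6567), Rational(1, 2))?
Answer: Add(Rational(24931615877, 17072385924), Mul(Rational(2, 2089), I, Pow(122, Rational(1, 2)))) ≈ Add(1.4603, Mul(0.010575, I))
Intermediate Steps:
V = Mul(6, I, Pow(122, Rational(1, 2))) (V = Pow(-4392, Rational(1, 2)) = Mul(6, I, Pow(122, Rational(1, 2))) ≈ Mul(66.272, I))
Function('n')(H, R) = Add(H, R)
Function('K')(B) = Pow(Add(1, B), -1)
E = Add(9152, Mul(6, I, Pow(122, Rational(1, 2)))) (E = Add(Add(Add(-96, -72), 9320), Mul(6, I, Pow(122, Rational(1, 2)))) = Add(Add(-168, 9320), Mul(6, I, Pow(122, Rational(1, 2)))) = Add(9152, Mul(6, I, Pow(122, Rational(1, 2)))) ≈ Add(9152.0, Mul(66.272, I)))
Add(Mul(Function('K')(201), Pow(-13486, -1)), Mul(E, Pow(6267, -1))) = Add(Mul(Pow(Add(1, 201), -1), Pow(-13486, -1)), Mul(Add(9152, Mul(6, I, Pow(122, Rational(1, 2)))), Pow(6267, -1))) = Add(Mul(Pow(202, -1), Rational(-1, 13486)), Mul(Add(9152, Mul(6, I, Pow(122, Rational(1, 2)))), Rational(1, 6267))) = Add(Mul(Rational(1, 202), Rational(-1, 13486)), Add(Rational(9152, 6267), Mul(Rational(2, 2089), I, Pow(122, Rational(1, 2))))) = Add(Rational(-1, 2724172), Add(Rational(9152, 6267), Mul(Rational(2, 2089), I, Pow(122, Rational(1, 2))))) = Add(Rational(24931615877, 17072385924), Mul(Rational(2, 2089), I, Pow(122, Rational(1, 2))))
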